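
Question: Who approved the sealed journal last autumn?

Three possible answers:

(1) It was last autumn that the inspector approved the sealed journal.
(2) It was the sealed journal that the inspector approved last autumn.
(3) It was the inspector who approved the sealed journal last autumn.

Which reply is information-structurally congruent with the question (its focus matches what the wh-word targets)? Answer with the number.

3

The question word "who" targets the subject (agent).
Option (1) clefts "last autumn" — the time, not what was asked.
Option (2) clefts "the sealed journal" — the direct object, not what was asked.
Option (3) clefts "the inspector" — that matches what the question asks about.
So the congruent reply is (3).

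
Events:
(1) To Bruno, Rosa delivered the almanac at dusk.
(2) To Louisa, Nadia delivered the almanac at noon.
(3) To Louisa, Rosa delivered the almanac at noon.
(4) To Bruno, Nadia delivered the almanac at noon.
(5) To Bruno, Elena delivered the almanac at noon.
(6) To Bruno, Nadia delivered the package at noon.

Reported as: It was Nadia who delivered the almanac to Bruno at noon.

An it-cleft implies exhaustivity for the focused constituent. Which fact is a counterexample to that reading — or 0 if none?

The cleft puts "Nadia" in focus and presupposes the open proposition with thing = the almanac, recipient = Bruno, setting = at noon.
The exhaustive reading says no other agent fits that background.
But fact (5) also has thing = the almanac, recipient = Bruno, setting = at noon, with agent = Elena — so the exhaustive reading fails.

5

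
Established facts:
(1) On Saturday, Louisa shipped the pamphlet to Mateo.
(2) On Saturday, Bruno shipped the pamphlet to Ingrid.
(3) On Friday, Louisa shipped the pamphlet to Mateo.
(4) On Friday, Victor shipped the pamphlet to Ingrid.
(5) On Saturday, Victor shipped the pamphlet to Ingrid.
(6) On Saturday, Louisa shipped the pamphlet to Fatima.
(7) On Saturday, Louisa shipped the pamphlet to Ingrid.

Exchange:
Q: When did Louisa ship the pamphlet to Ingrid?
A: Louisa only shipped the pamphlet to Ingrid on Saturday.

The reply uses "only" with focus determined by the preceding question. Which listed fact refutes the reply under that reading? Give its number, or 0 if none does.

0

The question "When did ...?" targets the setting, so in the reply the focus falls on "on Saturday".
"Only" then excludes alternative settings while the background — Louisa as agent and the pamphlet as thing and Ingrid as recipient — is held fixed.
No fact keeps Louisa as agent and the pamphlet as thing and Ingrid as recipient while changing the setting; every other fact differs on something backgrounded. The reply stands.
(Fact (1) would refute a reading with focus on the recipient — but that is not what the question asks.)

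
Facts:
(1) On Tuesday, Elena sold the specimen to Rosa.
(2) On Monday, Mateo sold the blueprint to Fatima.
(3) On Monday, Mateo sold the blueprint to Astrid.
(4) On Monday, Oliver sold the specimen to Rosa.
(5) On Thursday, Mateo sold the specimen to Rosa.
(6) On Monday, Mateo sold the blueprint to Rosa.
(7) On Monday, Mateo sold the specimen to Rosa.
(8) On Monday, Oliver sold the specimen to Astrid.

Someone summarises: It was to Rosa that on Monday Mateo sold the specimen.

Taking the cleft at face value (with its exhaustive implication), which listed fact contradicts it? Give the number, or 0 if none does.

0

Focus of the cleft: "Rosa" (the recipient). Presupposed background: agent = Mateo, thing = the specimen, setting = on Monday.
The exhaustive reading says no other recipient fits that background.
Every other fact differs from the presupposition on some backgrounded slot, so none challenges the exhaustivity.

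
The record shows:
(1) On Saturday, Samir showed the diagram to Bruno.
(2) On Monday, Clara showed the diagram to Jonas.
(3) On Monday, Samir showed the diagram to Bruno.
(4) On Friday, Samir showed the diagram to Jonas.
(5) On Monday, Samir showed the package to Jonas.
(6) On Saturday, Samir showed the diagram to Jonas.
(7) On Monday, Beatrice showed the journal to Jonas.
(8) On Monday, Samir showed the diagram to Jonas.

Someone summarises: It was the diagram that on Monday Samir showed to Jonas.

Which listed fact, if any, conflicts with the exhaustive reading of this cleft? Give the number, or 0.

The cleft puts "the diagram" in focus and presupposes the open proposition with agent = Samir, recipient = Jonas, setting = on Monday.
Exhaustivity: the diagram is the only thing satisfying that background.
Fact (5) shares the background but with thing = the package; exhaustivity is violated.

5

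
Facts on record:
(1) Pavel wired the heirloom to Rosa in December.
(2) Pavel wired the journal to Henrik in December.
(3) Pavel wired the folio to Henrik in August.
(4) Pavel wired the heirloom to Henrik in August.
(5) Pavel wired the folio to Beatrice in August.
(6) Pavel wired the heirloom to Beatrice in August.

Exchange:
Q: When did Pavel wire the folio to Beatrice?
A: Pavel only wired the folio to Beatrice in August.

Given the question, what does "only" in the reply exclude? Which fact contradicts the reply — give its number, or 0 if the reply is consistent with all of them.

The question "When did ...?" targets the setting, so in the reply the focus falls on "in August".
"Only" then excludes alternative settings while the background — same agent, thing, recipient (Pavel / the folio / Beatrice) — is held fixed.
No listed fact shares that background with another setting. Nothing contradicts the reply.
(Fact (6) would refute a reading with focus on the thing — but that is not what the question asks.)

0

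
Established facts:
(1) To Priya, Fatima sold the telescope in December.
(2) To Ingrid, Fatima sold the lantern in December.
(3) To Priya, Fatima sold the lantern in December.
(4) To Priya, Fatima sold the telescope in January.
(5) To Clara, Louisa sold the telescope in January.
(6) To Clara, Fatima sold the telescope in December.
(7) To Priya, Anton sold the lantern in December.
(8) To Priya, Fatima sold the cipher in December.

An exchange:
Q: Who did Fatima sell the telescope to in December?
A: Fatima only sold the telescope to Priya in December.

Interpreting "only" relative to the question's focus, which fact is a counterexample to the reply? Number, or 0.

The question "Who did ... to ...?" targets the recipient, so in the reply the focus falls on "Priya".
"Only" then excludes alternative recipients while the background — same agent, thing, setting (Fatima / the telescope / in December) — is held fixed.
Fact (6) shares the background with a different recipient (Clara) — counterexample.
(Fact (3) would refute a reading with focus on the thing — but that is not what the question asks.)

6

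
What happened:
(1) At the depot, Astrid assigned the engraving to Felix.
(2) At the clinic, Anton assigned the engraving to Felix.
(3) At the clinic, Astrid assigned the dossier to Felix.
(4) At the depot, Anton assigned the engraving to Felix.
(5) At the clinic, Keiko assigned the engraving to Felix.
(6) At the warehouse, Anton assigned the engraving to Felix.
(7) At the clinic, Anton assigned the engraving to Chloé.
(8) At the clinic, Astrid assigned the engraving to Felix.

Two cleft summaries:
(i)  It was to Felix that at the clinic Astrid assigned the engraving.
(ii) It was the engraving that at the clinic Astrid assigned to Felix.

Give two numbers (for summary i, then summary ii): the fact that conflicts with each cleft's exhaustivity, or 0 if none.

0, 3

Summary (i) focuses "Felix" (the recipient); background agent = Astrid, thing = the engraving, setting = at the clinic. No fact matches that background with a different recipient, so 0.
Summary (ii) focuses "the engraving" (the thing); background agent = Astrid, recipient = Felix, setting = at the clinic. Fact (3) matches that background with thing = the dossier — refutes (ii).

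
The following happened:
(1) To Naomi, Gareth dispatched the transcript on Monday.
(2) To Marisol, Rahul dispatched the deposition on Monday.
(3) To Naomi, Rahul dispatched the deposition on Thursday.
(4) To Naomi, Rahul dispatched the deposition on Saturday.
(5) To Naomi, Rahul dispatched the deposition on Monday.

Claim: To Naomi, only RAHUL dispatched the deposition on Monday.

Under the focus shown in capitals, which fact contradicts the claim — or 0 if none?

0

Focus (in capitals) is "Rahul" — the agent. "Only" excludes alternative agents while holding fixed same thing, recipient, setting (the deposition / Naomi / on Monday).
No fact matches same thing, recipient, setting (the deposition / Naomi / on Monday) with a different agent — every other fact differs on at least one backgrounded slot. So no fact refutes it.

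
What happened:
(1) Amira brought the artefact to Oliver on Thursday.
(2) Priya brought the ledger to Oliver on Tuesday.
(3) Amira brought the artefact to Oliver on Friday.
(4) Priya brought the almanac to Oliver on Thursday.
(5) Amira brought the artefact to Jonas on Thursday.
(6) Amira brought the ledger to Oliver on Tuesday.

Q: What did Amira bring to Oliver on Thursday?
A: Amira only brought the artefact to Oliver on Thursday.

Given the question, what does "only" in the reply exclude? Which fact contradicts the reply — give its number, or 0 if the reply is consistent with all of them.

The question "What did ...?" targets the thing, so in the reply the focus falls on "the artefact".
So "only" ranges over things; the rest (same agent, recipient, setting (Amira / Oliver / on Thursday)) is presupposed.
No listed fact shares that background with another thing. Nothing contradicts the reply.
(Fact (3) would refute a reading with focus on the setting — but that is not what the question asks.)

0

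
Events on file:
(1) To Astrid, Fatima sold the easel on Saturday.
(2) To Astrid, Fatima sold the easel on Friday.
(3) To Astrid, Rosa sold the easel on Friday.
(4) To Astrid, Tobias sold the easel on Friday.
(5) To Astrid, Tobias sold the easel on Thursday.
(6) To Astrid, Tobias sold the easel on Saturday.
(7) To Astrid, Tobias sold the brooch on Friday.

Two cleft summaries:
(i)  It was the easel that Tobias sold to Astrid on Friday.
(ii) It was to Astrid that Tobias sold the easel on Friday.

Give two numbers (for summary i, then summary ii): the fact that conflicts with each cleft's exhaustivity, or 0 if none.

Summary (i) focuses "the easel" (the thing); background Tobias as agent and Astrid as recipient and on Friday as setting. Fact (7) matches that background with thing = the brooch — refutes (i).
Summary (ii) focuses "Astrid" (the recipient); background Tobias as agent and the easel as thing and on Friday as setting. No fact matches that background with a different recipient, so 0.

7, 0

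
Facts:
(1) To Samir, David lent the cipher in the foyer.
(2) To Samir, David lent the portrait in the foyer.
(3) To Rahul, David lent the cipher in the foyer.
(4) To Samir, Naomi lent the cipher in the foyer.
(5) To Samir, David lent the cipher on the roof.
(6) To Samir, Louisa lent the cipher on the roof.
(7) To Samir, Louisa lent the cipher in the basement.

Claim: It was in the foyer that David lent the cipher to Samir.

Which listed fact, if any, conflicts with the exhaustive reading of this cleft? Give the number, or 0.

5

The cleft puts "in the foyer" in focus and presupposes the open proposition with same agent, thing, recipient (David / the cipher / Samir).
The exhaustive reading says no other setting fits that background.
But fact (5) also has same agent, thing, recipient (David / the cipher / Samir), with setting = on the roof — so the exhaustive reading fails.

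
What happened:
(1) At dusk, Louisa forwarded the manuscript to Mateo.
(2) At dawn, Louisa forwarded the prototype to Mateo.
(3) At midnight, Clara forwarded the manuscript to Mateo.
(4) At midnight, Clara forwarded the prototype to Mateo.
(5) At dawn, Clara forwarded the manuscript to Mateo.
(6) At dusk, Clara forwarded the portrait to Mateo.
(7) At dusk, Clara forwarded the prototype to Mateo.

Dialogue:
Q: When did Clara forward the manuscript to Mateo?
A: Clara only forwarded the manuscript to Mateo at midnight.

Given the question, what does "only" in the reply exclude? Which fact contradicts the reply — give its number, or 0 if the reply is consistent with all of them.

The question "When did ...?" targets the setting, so in the reply the focus falls on "at midnight".
"Only" then excludes alternative settings while the background — same agent, thing, recipient (Clara / the manuscript / Mateo) — is held fixed.
Fact (5) keeps same agent, thing, recipient (Clara / the manuscript / Mateo) but has setting = at dawn; that refutes the reply.
(Fact (4) would refute a reading with focus on the thing — but that is not what the question asks.)

5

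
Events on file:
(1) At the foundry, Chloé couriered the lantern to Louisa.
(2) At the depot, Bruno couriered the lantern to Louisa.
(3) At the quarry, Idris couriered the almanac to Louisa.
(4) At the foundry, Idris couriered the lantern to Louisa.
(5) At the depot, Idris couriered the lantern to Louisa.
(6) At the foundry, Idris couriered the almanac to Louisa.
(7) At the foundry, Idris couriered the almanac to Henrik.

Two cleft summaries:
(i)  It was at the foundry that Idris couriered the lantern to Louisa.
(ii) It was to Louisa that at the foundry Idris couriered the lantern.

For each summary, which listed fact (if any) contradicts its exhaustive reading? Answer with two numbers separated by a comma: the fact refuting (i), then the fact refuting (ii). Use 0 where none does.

5, 0

Summary (i) focuses "at the foundry" (the setting); background agent = Idris, thing = the lantern, recipient = Louisa. Fact (5) matches that background with setting = at the depot — refutes (i).
Summary (ii) focuses "Louisa" (the recipient); background agent = Idris, thing = the lantern, setting = at the foundry. No fact matches that background with a different recipient, so 0.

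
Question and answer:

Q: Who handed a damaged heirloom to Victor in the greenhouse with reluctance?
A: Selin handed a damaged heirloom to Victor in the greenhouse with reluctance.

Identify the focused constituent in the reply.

The wh-word "who" asks about the subject (agent).
In the answer, "a damaged heirloom", "to Victor", "in the greenhouse" and "with reluctance" are given — repeated from the question.
The constituent filling the subject (agent) gap is "Selin"; that is the focus and would carry nuclear stress.

Selin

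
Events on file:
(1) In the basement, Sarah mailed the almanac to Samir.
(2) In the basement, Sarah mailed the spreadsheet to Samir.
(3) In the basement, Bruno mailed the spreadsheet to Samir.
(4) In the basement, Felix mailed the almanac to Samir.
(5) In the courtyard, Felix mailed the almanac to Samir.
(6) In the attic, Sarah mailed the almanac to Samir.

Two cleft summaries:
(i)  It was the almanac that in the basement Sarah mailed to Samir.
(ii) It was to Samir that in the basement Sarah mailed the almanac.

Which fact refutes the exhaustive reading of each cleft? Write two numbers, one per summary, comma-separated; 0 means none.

(i): focus "the almanac". Looking for same agent, recipient, setting (Sarah / Samir / in the basement) with some other thing — fact (2) has the spreadsheet there. Refuted.
(ii): focus "Samir". No fact shares same agent, thing, setting (Sarah / the almanac / in the basement) with a different recipient. 0.

2, 0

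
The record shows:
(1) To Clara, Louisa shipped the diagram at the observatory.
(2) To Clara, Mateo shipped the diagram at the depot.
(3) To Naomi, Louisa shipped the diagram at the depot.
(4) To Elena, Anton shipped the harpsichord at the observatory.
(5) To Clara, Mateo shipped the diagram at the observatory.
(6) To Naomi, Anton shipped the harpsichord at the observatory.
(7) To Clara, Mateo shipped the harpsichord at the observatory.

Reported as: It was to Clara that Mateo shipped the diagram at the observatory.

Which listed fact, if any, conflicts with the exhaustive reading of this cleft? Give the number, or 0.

The cleft puts "Clara" in focus and presupposes the open proposition with Mateo as agent and the diagram as thing and at the observatory as setting.
The exhaustive reading says no other recipient fits that background.
No listed fact matches the background with a different recipient. Exhaustivity holds.

0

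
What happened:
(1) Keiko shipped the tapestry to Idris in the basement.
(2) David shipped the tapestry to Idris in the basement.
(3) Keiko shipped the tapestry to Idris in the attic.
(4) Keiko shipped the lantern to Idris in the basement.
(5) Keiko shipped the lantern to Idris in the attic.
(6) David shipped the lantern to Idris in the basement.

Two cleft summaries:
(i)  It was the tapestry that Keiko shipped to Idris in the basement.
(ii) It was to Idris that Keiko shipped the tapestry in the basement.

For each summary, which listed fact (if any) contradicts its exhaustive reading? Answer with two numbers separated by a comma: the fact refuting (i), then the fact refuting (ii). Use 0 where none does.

Summary (i) focuses "the tapestry" (the thing); background Keiko as agent and Idris as recipient and in the basement as setting. Fact (4) matches that background with thing = the lantern — refutes (i).
Summary (ii) focuses "Idris" (the recipient); background Keiko as agent and the tapestry as thing and in the basement as setting. No fact matches that background with a different recipient, so 0.

4, 0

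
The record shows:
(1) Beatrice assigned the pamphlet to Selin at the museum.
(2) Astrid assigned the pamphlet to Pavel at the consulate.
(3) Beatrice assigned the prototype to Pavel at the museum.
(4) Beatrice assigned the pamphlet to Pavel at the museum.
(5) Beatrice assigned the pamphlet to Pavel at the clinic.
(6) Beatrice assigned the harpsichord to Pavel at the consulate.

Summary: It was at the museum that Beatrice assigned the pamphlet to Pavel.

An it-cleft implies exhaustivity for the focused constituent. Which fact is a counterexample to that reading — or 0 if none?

5

The cleft puts "at the museum" in focus and presupposes the open proposition with agent = Beatrice, thing = the pamphlet, recipient = Pavel.
Exhaustivity: at the museum is the only setting satisfying that background.
Fact (5) shares the background but with setting = at the clinic; exhaustivity is violated.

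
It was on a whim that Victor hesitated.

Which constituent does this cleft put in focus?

In an it-cleft "It was X that/who ...", the clefted constituent X is the focus; the that/who-clause expresses the presupposed open proposition.
Here the focus is "on a whim". The backgrounded (presupposed) material includes "Victor".

on a whim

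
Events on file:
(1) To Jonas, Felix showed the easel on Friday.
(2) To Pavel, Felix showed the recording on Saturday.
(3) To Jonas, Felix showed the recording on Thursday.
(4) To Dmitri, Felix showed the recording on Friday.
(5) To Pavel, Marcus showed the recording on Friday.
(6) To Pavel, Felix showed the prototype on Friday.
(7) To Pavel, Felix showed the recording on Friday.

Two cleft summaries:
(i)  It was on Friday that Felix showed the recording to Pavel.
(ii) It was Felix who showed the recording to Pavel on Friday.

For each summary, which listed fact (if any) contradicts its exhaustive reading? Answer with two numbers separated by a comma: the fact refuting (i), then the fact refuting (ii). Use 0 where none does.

(i): focus "on Friday". Looking for same agent, thing, recipient (Felix / the recording / Pavel) with some other setting — fact (2) has on Saturday there. Refuted.
(ii): focus "Felix". Looking for same thing, recipient, setting (the recording / Pavel / on Friday) with some other agent — fact (5) has Marcus there. Refuted.

2, 5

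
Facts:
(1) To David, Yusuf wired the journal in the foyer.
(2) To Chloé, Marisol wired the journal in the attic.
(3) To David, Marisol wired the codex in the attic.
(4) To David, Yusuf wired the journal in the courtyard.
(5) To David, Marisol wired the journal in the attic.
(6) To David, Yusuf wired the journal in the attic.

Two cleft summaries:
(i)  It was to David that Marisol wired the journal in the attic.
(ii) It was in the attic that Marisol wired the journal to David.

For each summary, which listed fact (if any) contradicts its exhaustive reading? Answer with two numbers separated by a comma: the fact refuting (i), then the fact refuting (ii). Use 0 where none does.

Summary (i) focuses "David" (the recipient); background same agent, thing, setting (Marisol / the journal / in the attic). Fact (2) matches that background with recipient = Chloé — refutes (i).
Summary (ii) focuses "in the attic" (the setting); background same agent, thing, recipient (Marisol / the journal / David). No fact matches that background with a different setting, so 0.

2, 0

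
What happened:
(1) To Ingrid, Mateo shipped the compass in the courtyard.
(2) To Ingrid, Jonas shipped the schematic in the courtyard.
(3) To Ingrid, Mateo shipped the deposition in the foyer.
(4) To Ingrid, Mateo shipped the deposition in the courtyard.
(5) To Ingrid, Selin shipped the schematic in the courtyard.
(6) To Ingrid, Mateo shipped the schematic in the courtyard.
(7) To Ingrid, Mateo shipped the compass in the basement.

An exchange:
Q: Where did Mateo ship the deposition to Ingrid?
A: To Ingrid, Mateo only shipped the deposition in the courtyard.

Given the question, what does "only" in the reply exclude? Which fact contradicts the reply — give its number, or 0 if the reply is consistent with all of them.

Answering "Where did ...?" puts focus on the setting — here, "in the courtyard".
"Only" then excludes alternative settings while the background — same agent, thing, recipient (Mateo / the deposition / Ingrid) — is held fixed.
Fact (3) shares the background with a different setting (in the foyer) — counterexample.
(Fact (1) would refute a reading with focus on the thing — but that is not what the question asks.)

3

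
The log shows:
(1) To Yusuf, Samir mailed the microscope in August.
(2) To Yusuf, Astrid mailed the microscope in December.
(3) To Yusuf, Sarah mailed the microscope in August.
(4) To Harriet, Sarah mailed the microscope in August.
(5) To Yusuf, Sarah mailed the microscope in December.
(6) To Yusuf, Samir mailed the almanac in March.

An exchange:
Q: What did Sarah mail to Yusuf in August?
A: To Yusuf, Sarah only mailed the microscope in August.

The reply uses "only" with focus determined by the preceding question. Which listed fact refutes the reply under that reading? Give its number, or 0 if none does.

The question "What did ...?" targets the thing, so in the reply the focus falls on "the microscope".
So "only" ranges over things; the rest (same agent, recipient, setting (Sarah / Yusuf / in August)) is presupposed.
No listed fact shares that background with another thing. Nothing contradicts the reply.
(Fact (5) would refute a reading with focus on the setting — but that is not what the question asks.)

0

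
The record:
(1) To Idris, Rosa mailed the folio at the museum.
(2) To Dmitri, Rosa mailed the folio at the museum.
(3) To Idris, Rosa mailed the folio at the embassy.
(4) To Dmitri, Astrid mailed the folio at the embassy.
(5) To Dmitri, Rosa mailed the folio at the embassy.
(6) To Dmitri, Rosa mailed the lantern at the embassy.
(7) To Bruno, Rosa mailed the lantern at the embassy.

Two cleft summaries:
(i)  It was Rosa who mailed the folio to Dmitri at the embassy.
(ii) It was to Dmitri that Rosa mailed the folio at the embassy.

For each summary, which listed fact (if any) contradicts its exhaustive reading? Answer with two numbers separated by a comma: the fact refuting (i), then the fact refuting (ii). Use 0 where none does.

4, 3

(i): focus "Rosa". Looking for the folio as thing and Dmitri as recipient and at the embassy as setting with some other agent — fact (4) has Astrid there. Refuted.
(ii): focus "Dmitri". Looking for Rosa as agent and the folio as thing and at the embassy as setting with some other recipient — fact (3) has Idris there. Refuted.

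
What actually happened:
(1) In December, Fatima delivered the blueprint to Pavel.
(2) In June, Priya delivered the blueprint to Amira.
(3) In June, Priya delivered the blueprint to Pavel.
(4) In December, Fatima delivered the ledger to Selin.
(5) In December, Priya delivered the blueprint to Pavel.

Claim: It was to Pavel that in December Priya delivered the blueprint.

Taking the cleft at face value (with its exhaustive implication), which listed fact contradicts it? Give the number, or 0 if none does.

0

Focus of the cleft: "Pavel" (the recipient). Presupposed background: agent = Priya, thing = the blueprint, setting = in December.
Exhaustivity: Pavel is the only recipient satisfying that background.
No listed fact matches the background with a different recipient. Exhaustivity holds.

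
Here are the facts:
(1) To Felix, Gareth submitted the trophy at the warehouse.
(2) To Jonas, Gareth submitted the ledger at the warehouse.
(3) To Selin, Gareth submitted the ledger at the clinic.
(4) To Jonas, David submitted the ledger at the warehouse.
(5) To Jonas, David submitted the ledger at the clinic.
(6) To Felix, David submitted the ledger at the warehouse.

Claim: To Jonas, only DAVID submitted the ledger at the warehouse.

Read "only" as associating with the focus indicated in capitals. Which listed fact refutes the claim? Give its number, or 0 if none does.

The capitals mark "David" as focus. So "only" rules out other agents, with the rest (the ledger as thing and Jonas as recipient and at the warehouse as setting) as background.
Fact (2) matches on the ledger as thing and Jonas as recipient and at the warehouse as setting, but has agent = Gareth instead. That refutes the claim.

2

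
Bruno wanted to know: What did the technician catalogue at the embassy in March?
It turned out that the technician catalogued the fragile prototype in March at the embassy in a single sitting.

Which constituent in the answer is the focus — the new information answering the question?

The wh-word "what" asks about the direct object.
In the answer, "the technician", "at the embassy" and "in March" are given — repeated from the question.
"in a single sitting" is also new, but it specifies the manner, which is not what the question asks about — so it is not the focus.
The constituent filling the direct object gap is "the fragile prototype"; that is the focus.

the fragile prototype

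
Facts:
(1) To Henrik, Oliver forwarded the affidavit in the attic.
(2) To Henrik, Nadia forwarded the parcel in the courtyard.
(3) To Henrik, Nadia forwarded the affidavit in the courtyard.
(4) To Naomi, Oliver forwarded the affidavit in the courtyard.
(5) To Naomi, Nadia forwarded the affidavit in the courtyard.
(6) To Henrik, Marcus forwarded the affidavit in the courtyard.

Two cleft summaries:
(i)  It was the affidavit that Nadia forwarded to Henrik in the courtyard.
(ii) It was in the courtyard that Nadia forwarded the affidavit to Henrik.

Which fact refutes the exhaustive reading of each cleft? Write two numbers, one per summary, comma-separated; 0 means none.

Summary (i) focuses "the affidavit" (the thing); background Nadia as agent and Henrik as recipient and in the courtyard as setting. Fact (2) matches that background with thing = the parcel — refutes (i).
Summary (ii) focuses "in the courtyard" (the setting); background Nadia as agent and the affidavit as thing and Henrik as recipient. No fact matches that background with a different setting, so 0.

2, 0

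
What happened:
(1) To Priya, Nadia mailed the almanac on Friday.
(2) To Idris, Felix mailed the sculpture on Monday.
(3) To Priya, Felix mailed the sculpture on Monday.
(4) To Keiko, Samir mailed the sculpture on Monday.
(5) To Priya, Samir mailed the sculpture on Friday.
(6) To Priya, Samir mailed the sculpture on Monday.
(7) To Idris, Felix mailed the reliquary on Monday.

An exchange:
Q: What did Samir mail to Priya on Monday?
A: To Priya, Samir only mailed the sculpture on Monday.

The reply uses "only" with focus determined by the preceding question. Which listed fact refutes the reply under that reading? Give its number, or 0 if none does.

The question "What did ...?" targets the thing, so in the reply the focus falls on "the sculpture".
So "only" ranges over things; the rest (same agent, recipient, setting (Samir / Priya / on Monday)) is presupposed.
No listed fact shares that background with another thing. Nothing contradicts the reply.
(Fact (5) would refute a reading with focus on the setting — but that is not what the question asks.)

0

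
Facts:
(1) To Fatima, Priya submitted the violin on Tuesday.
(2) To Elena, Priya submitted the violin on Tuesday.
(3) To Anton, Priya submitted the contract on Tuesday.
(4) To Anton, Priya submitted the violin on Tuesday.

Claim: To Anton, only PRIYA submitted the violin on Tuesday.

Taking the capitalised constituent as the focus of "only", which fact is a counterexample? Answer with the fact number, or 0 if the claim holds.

The capitals mark "Priya" as focus. So "only" rules out other agents, with the rest (thing = the violin, recipient = Anton, setting = on Tuesday) as background.
Every other fact changes something in the background, not just the agent. Nothing refutes the claim.

0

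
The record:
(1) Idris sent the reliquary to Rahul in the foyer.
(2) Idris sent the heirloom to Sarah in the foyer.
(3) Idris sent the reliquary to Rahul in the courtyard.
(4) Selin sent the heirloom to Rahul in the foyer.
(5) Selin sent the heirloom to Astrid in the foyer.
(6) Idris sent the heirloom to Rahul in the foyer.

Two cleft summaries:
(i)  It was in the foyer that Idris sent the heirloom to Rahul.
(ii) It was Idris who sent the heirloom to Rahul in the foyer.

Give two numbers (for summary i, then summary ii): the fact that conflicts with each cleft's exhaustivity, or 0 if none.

(i): focus "in the foyer". No fact shares same agent, thing, recipient (Idris / the heirloom / Rahul) with a different setting. 0.
(ii): focus "Idris". Looking for same thing, recipient, setting (the heirloom / Rahul / in the foyer) with some other agent — fact (4) has Selin there. Refuted.

0, 4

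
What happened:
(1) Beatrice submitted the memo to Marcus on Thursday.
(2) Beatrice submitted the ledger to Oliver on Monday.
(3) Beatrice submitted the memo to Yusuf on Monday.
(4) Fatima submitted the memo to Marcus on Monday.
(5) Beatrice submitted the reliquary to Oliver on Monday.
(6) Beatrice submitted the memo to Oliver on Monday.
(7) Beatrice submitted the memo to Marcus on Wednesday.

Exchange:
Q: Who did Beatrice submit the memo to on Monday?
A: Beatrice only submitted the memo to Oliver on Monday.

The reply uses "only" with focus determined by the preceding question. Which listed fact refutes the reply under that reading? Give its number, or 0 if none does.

3

Answering "Who did ... to ...?" puts focus on the recipient — here, "Oliver".
So "only" ranges over recipients; the rest (Beatrice as agent and the memo as thing and on Monday as setting) is presupposed.
Fact (3) keeps Beatrice as agent and the memo as thing and on Monday as setting but has recipient = Yusuf; that refutes the reply.
(Fact (2) would refute a reading with focus on the thing — but that is not what the question asks.)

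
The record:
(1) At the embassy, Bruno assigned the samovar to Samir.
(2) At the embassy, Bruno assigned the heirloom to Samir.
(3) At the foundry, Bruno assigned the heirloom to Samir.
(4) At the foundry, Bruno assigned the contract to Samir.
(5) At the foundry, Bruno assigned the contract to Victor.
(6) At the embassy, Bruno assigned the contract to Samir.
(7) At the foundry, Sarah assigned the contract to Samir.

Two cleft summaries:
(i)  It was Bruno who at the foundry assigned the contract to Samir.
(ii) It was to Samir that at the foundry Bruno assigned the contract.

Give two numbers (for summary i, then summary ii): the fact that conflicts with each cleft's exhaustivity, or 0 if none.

Summary (i) focuses "Bruno" (the agent); background same thing, recipient, setting (the contract / Samir / at the foundry). Fact (7) matches that background with agent = Sarah — refutes (i).
Summary (ii) focuses "Samir" (the recipient); background same agent, thing, setting (Bruno / the contract / at the foundry). Fact (5) matches that background with recipient = Victor — refutes (ii).

7, 5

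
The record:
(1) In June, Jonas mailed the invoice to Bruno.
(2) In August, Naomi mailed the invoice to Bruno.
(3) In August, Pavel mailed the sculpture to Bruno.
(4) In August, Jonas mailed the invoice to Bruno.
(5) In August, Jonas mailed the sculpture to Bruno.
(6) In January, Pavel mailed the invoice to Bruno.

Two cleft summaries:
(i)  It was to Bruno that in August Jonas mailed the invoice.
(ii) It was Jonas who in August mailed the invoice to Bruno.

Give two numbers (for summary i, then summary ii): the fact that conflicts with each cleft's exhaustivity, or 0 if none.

Summary (i) focuses "Bruno" (the recipient); background agent = Jonas, thing = the invoice, setting = in August. No fact matches that background with a different recipient, so 0.
Summary (ii) focuses "Jonas" (the agent); background thing = the invoice, recipient = Bruno, setting = in August. Fact (2) matches that background with agent = Naomi — refutes (ii).

0, 2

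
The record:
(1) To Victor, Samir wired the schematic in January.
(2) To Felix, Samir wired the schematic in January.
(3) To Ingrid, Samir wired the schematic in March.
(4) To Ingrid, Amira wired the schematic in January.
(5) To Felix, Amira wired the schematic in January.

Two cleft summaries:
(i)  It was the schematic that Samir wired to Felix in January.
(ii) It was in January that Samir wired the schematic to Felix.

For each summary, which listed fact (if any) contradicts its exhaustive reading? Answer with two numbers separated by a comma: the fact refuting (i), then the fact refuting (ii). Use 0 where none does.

(i): focus "the schematic". No fact shares same agent, recipient, setting (Samir / Felix / in January) with a different thing. 0.
(ii): focus "in January". No fact shares same agent, thing, recipient (Samir / the schematic / Felix) with a different setting. 0.

0, 0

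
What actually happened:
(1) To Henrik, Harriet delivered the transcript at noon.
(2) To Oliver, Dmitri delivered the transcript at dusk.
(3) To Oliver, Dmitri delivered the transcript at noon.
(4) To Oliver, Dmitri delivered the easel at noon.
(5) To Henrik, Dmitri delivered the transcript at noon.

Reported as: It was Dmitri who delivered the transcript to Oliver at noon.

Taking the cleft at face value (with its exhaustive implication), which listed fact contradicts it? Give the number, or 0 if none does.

The cleft puts "Dmitri" in focus and presupposes the open proposition with thing = the transcript, recipient = Oliver, setting = at noon.
Exhaustivity: Dmitri is the only agent satisfying that background.
No listed fact matches the background with a different agent. Exhaustivity holds.

0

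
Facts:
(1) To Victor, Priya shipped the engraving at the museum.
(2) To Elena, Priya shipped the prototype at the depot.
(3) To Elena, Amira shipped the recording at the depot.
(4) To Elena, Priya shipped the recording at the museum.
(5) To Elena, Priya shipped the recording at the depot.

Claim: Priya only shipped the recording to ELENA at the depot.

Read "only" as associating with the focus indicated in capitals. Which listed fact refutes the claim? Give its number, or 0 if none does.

0

The capitals mark "Elena" as focus. So "only" rules out other recipients, with the rest (same agent, thing, setting (Priya / the recording / at the depot)) as background.
Every other fact changes something in the background, not just the recipient. Nothing refutes the claim.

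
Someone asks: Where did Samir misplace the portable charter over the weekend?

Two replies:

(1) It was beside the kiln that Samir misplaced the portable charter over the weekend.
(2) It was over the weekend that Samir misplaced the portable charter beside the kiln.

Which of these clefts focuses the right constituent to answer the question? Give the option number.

1

The question word "where" targets the location.
Option (1) clefts "beside the kiln" — that matches what the question asks about.
Option (2) clefts "over the weekend" — the time, not what was asked.
So the congruent reply is (1).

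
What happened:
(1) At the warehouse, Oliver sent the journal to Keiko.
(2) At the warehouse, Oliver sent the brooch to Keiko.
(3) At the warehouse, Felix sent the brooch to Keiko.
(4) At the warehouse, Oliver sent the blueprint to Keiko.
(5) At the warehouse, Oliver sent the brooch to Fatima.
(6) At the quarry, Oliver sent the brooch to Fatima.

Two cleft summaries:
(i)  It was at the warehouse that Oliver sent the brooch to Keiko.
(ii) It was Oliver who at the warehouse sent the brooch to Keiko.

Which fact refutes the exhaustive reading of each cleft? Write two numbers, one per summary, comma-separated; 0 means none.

0, 3

(i): focus "at the warehouse". No fact shares agent = Oliver, thing = the brooch, recipient = Keiko with a different setting. 0.
(ii): focus "Oliver". Looking for thing = the brooch, recipient = Keiko, setting = at the warehouse with some other agent — fact (3) has Felix there. Refuted.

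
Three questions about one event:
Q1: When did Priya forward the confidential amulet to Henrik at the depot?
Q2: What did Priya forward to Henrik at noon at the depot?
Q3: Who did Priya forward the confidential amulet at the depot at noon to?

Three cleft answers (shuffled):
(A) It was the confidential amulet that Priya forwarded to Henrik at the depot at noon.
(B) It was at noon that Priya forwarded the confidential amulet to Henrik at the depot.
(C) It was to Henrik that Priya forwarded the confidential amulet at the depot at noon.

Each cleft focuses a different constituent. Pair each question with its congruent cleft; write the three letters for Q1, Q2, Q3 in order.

Q1 asks about the time; cleft (B) focuses "at noon", which is the time — so Q1 → B.
Q2 asks about the direct object; cleft (A) focuses "the confidential amulet", which is the direct object — so Q2 → A.
Q3 asks about the recipient; cleft (C) focuses "to Henrik", which is the recipient — so Q3 → C.
Mapping: Q1→B, Q2→A, Q3→C.

BAC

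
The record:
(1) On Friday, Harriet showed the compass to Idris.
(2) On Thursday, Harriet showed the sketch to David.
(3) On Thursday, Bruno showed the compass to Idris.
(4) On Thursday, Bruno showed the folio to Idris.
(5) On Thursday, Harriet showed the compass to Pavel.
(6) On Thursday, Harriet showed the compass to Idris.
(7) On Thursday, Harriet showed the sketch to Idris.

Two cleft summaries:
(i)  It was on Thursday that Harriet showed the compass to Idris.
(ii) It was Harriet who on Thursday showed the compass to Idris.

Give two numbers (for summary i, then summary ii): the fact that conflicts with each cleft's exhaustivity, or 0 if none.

Summary (i) focuses "on Thursday" (the setting); background same agent, thing, recipient (Harriet / the compass / Idris). Fact (1) matches that background with setting = on Friday — refutes (i).
Summary (ii) focuses "Harriet" (the agent); background same thing, recipient, setting (the compass / Idris / on Thursday). Fact (3) matches that background with agent = Bruno — refutes (ii).

1, 3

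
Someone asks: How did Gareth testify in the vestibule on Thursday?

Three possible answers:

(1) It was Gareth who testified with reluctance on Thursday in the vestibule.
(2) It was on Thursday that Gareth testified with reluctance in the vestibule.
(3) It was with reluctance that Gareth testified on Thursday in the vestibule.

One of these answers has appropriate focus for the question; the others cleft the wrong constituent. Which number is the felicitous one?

The question word "how" targets the manner.
Option (1) clefts "Gareth" — the subject (agent), not what was asked.
Option (2) clefts "on Thursday" — the time, not what was asked.
Option (3) clefts "with reluctance" — that matches what the question asks about.
So the congruent reply is (3).

3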